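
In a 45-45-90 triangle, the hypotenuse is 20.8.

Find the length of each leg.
In a 45-45-90 triangle hypotenuse = leg·√2, so leg = hypotenuse/√2.
Leg = 20.8/√2 ≈ 20.8/1.41421 ≈ 14.7078

Each leg = 14.71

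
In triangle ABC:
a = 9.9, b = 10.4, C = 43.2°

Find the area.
Two sides and the included angle (SAS): A = ½·a·b·sin(C) = ½·9.9·10.4·sin(43.2°)
sin(43.2°) ≈ 0.684547
A ≈ ½·102.96·0.684547 = 51.48·0.684547 ≈ 35.2405

Area = 35.24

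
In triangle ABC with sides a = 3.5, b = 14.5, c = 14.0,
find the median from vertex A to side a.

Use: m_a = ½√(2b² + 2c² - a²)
m_a = ½√(2·14.5² + 2·14.0² − 3.5²) = ½√(2·210.25 + 2·196 − 12.25) = ½√(420.5 + 392 − 12.25) = ½√800.25
√800.25 ≈ 28.2887, so m_a ≈ 14.1443

m_a = 14.14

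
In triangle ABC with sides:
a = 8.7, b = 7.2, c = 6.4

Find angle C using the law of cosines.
c² = a² + b² − 2ab·cos(C)  ⇒  cos(C) = (a² + b² − c²)/(2ab)
cos(C) = (8.7² + 7.2² − 6.4²)/(2·8.7·7.2) = (75.69 + 51.84 − 40.96)/125.28 = 86.57/125.28 ≈ 0.691012
C = arccos(0.691012) ≈ 46.2897°

C = 46.29°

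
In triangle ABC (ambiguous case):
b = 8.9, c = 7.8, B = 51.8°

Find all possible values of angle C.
b/sin(B) = c/sin(C)  ⇒  sin(C) = c·sin(B)/b = 7.8·sin(51.8°)/8.9
sin(51.8°) ≈ 0.785857
sin(C) ≈ 7.8·0.785857/8.9 ≈ 6.12968/8.9 ≈ 0.688729
Candidate 1: C₁ = arcsin(0.688729) ≈ 43.5295°  →  A = 180° − 51.8° − 43.5295° ≈ 84.6705° > 0, valid
Candidate 2: C₂ = 180° − C₁ ≈ 136.47°  →  A = 180° − 51.8° − 136.47° ≈ -8.2705° ≤ 0, not a valid triangle

C = 43.53° (one solution)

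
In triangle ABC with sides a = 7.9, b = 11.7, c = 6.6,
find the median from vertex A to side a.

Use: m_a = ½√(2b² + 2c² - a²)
m_a = ½√(2·11.7² + 2·6.6² − 7.9²) = ½√(2·136.89 + 2·43.56 − 62.41) = ½√(273.78 + 87.12 − 62.41) = ½√298.49
√298.49 ≈ 17.2769, so m_a ≈ 8.63843

m_a = 8.638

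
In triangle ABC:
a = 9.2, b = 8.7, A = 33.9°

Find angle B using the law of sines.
a/sin(A) = b/sin(B)  ⇒  sin(B) = b·sin(A)/a = 8.7·sin(33.9°)/9.2
sin(33.9°) ≈ 0.557745
sin(B) ≈ 8.7·0.557745/9.2 ≈ 4.85238/9.2 ≈ 0.527433
B = arcsin(0.527433) ≈ 31.8322°
(Since b ≤ a we need B ≤ A, so the obtuse alternative 180° − 31.8322° ≈ 148.168° is rejected.)

B = 31.83°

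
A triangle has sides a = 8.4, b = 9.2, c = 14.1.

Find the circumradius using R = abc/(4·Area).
First find the area with Heron's formula.
s = (8.4 + 9.2 + 14.1)/2 = 15.85
Area = √(s(s−a)(s−b)(s−c)) = √(15.85·7.45·6.65·1.75) ≈ √1374.19 ≈ 37.07
abc = 8.4·9.2·14.1 = 1089.648
R = abc/(4·Area) ≈ 1089.648/(4·37.07) = 1089.648/148.28 ≈ 7.34858

R = 7.349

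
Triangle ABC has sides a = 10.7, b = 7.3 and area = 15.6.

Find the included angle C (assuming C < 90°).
Area = ½·a·b·sin(C)  ⇒  sin(C) = 2·Area/(a·b) = 2·15.6/(10.7·7.3) = 31.2/78.11 ≈ 0.399437
C = arcsin(0.399437) ≈ 23.543° (taking the acute solution since C < 90°)

C = 23.54°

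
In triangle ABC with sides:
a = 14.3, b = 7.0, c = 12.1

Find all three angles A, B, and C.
Law of cosines for each angle (a² = 204.49, b² = 49, c² = 146.41):
cos(A) = (b² + c² − a²)/(2bc) = (49 + 146.41 − 204.49)/(2·7.0·12.1) = -9.08/169.4 ≈ -0.0536009  ⇒  A ≈ 93.0726°
cos(B) = (a² + c² − b²)/(2ac) = (204.49 + 146.41 − 49)/(2·14.3·12.1) = 301.9/346.06 ≈ 0.872392  ⇒  B ≈ 29.2622°
cos(C) = (a² + b² − c²)/(2ab) = (204.49 + 49 − 146.41)/(2·14.3·7.0) = 107.08/200.2 ≈ 0.534865  ⇒  C ≈ 57.6652°
Check: A + B + C ≈ 180°

A = 93.07°, B = 29.26°, C = 57.67°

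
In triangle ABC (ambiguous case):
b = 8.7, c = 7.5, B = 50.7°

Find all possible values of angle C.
b/sin(B) = c/sin(C)  ⇒  sin(C) = c·sin(B)/b = 7.5·sin(50.7°)/8.7
sin(50.7°) ≈ 0.77384
sin(C) ≈ 7.5·0.77384/8.7 ≈ 5.8038/8.7 ≈ 0.667104
Candidate 1: C₁ = arcsin(0.667104) ≈ 41.8439°  →  A = 180° − 50.7° − 41.8439° ≈ 87.4561° > 0, valid
Candidate 2: C₂ = 180° − C₁ ≈ 138.156°  →  A = 180° − 50.7° − 138.156° ≈ -8.8561° ≤ 0, not a valid triangle

C = 41.84° (one solution)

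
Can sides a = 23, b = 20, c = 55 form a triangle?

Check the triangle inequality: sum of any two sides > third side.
a + b vs c: 23 + 20 = 43 ≤ 55  ✗
a + c vs b: 23 + 55 = 78 > 20  ✓
b + c vs a: 20 + 55 = 75 > 23  ✓

No: 23 + 20 = 43 is not > 55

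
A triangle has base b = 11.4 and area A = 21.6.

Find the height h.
A = ½·b·h  ⇒  h = 2A/b = 2·21.6/11.4 = 43.2/11.4 ≈ 3.78947

h = 3.789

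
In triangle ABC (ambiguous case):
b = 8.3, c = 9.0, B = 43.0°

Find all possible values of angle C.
b/sin(B) = c/sin(C)  ⇒  sin(C) = c·sin(B)/b = 9.0·sin(43.0°)/8.3
sin(43.0°) ≈ 0.681998
sin(C) ≈ 9.0·0.681998/8.3 ≈ 6.13799/8.3 ≈ 0.739516
Candidate 1: C₁ = arcsin(0.739516) ≈ 47.6902°  →  A = 180° − 43.0° − 47.6902° ≈ 89.3098° > 0, valid
Candidate 2: C₂ = 180° − C₁ ≈ 132.31°  →  A = 180° − 43.0° − 132.31° ≈ 4.69023° > 0, valid

C = 47.69° or C = 132.3° (two solutions)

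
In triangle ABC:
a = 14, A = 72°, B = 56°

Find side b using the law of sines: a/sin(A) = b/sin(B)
a/sin(A) = b/sin(B)  ⇒  b = a·sin(B)/sin(A) = 14·sin(56°)/sin(72°)
sin(56°) ≈ 0.829038, sin(72°) ≈ 0.951057
b ≈ 14·0.829038/0.951057 ≈ 11.6065/0.951057 ≈ 12.2038

b = 12.2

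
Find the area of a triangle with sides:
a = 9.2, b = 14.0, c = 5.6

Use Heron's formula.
s = (9.2 + 14.0 + 5.6)/2 = 28.8/2 = 14.4
s − a = 5.2, s − b = 0.4, s − c = 8.8
s(s−a)(s−b)(s−c) = 14.4·5.2·0.4·8.8 ≈ 263.578
Area = √263.578 ≈ 16.2351

Area = 16.24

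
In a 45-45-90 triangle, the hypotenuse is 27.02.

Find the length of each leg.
In a 45-45-90 triangle hypotenuse = leg·√2, so leg = hypotenuse/√2.
Leg = 27.02/√2 ≈ 27.02/1.41421 ≈ 19.106

Each leg = 19.11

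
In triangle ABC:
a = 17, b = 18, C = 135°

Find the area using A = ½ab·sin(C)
A = ½·a·b·sin(C) = ½·17·18·sin(135°)
sin(135°) ≈ 0.707107
A ≈ ½·306·0.707107 = 153·0.707107 ≈ 108.187

Area = 108.2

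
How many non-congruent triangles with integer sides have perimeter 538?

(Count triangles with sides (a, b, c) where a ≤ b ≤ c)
Let a ≤ b ≤ c with a + b + c = 538. The only binding inequality is a + b > c, i.e. 538 − c > c, so c < 538/2; and c ≥ 538/3 since c is the largest side.
So 180 ≤ c ≤ 268. For each c, b runs from ⌈(538 − c)/2⌉ up to c (then a = 538 − b − c satisfies 1 ≤ a ≤ b automatically), giving c − ⌈(538 − c)/2⌉ + 1 choices.
Summing over c: 2 + 3 + 5 + 6 + … + 132 + 134  (89 terms, c = 180, …, 268) = 6030
Check (closed form: nearest integer to p²/48 for even p, (p+3)²/48 for odd p): 538²/48 = 289444/48 ≈ 6030.08 → 6030

6030 triangles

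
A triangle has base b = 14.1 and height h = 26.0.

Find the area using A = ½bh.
A = ½·b·h = ½·14.1·26.0 = ½·366.6 = 183.3

Area = 183.3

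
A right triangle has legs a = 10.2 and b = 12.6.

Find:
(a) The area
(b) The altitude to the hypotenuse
(a) The legs are perpendicular, so Area = ½·a·b = ½·10.2·12.6 = ½·128.52 = 64.26
(b) Hypotenuse c = √(a² + b²) = √(104.04 + 158.76) = √262.8 ≈ 16.2111
    Area = ½·c·h_c  ⇒  h_c = 2·Area/c = 128.52/16.2111 ≈ 7.9279

Area = 64.26, h_c = 7.928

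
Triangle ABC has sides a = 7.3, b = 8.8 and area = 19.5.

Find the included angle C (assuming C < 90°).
Area = ½·a·b·sin(C)  ⇒  sin(C) = 2·Area/(a·b) = 2·19.5/(7.3·8.8) = 39/64.24 ≈ 0.607098
C = arcsin(0.607098) ≈ 37.38° (taking the acute solution since C < 90°)

C = 37.38°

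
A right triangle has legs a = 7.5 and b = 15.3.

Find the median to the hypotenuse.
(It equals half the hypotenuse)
Hypotenuse c = √(a² + b²) = √(56.25 + 234.09) = √290.34 ≈ 17.0394
Median to hypotenuse = c/2 ≈ 17.0394/2 ≈ 8.51968

Median = 8.52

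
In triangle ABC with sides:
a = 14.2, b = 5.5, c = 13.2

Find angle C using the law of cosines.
c² = a² + b² − 2ab·cos(C)  ⇒  cos(C) = (a² + b² − c²)/(2ab)
cos(C) = (14.2² + 5.5² − 13.2²)/(2·14.2·5.5) = (201.64 + 30.25 − 174.24)/156.2 = 57.65/156.2 ≈ 0.369078
C = arccos(0.369078) ≈ 68.3412°

C = 68.34°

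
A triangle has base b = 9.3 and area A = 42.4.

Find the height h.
A = ½·b·h  ⇒  h = 2A/b = 2·42.4/9.3 = 84.8/9.3 ≈ 9.11828

h = 9.118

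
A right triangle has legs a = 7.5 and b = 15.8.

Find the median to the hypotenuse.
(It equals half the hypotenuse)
Hypotenuse c = √(a² + b²) = √(56.25 + 249.64) = √305.89 ≈ 17.4897
Median to hypotenuse = c/2 ≈ 17.4897/2 ≈ 8.74486

Median = 8.745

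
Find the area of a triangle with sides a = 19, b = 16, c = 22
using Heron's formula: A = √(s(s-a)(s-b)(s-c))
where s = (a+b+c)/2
s = (19 + 16 + 22)/2 = 57/2 = 28.5
s − a = 9.5, s − b = 12.5, s − c = 6.5
s(s−a)(s−b)(s−c) = 28.5·9.5·12.5·6.5 = 21998.4375
Area = √21998.4375 ≈ 148.319

s = 28.5, Area = 148.3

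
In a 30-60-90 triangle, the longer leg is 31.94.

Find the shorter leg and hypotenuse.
In a 30-60-90 triangle the sides are in ratio 1 : √3 : 2, so short leg = long leg/√3 and hypotenuse = 2·(short leg).
Short leg = 31.94/√3 ≈ 31.94/1.73205 ≈ 18.4406
Hypotenuse = 2·18.4406 ≈ 36.8811

Short leg = 18.44, Hypotenuse = 36.88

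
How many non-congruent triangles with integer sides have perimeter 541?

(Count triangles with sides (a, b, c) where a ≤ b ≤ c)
Let a ≤ b ≤ c with a + b + c = 541. The only binding inequality is a + b > c, i.e. 541 − c > c, so c < 541/2; and c ≥ 541/3 since c is the largest side.
So 181 ≤ c ≤ 270. For each c, b runs from ⌈(541 − c)/2⌉ up to c (then a = 541 − b − c satisfies 1 ≤ a ≤ b automatically), giving c − ⌈(541 − c)/2⌉ + 1 choices.
Summing over c: 2 + 3 + 5 + 6 + … + 134 + 135  (90 terms, c = 181, …, 270) = 6165
Check (closed form: nearest integer to p²/48 for even p, (p+3)²/48 for odd p): (541+3)²/48 = 544²/48 = 295936/48 ≈ 6165.33 → 6165

6165 triangles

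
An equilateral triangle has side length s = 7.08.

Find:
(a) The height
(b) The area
(a) The height splits the triangle into two 30-60-90 halves: h = s·√3/2 = 7.08·1.73205/2 ≈ 12.2629/2 ≈ 6.13146
(b) Area = (√3/4)·s² = (√3/4)·7.08² = (√3/4)·50.1264 ≈ 0.433013·50.1264 ≈ 21.7054

Height = 6.131, Area = 21.71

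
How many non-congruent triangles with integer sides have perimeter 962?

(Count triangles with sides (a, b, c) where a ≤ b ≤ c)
Let a ≤ b ≤ c with a + b + c = 962. The only binding inequality is a + b > c, i.e. 962 − c > c, so c < 962/2; and c ≥ 962/3 since c is the largest side.
So 321 ≤ c ≤ 480. For each c, b runs from ⌈(962 − c)/2⌉ up to c (then a = 962 − b − c satisfies 1 ≤ a ≤ b automatically), giving c − ⌈(962 − c)/2⌉ + 1 choices.
Summing over c: 1 + 3 + 4 + 6 + … + 238 + 240  (160 terms, c = 321, …, 480) = 19280
Check (closed form: nearest integer to p²/48 for even p, (p+3)²/48 for odd p): 962²/48 = 925444/48 ≈ 19280.08 → 19280

19280 triangles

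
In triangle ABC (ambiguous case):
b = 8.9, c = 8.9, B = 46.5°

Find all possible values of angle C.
b/sin(B) = c/sin(C)  ⇒  sin(C) = c·sin(B)/b = 8.9·sin(46.5°)/8.9
sin(46.5°) ≈ 0.725374
sin(C) ≈ 8.9·0.725374/8.9 ≈ 6.45583/8.9 ≈ 0.725374
Candidate 1: C₁ = arcsin(0.725374) ≈ 46.5°  →  A = 180° − 46.5° − 46.5° ≈ 87° > 0, valid
Candidate 2: C₂ = 180° − C₁ ≈ 133.5°  →  A = 180° − 46.5° − 133.5° ≈ 0° ≤ 0, not a valid triangle

C = 46.5° (one solution)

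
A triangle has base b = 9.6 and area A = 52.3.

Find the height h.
A = ½·b·h  ⇒  h = 2A/b = 2·52.3/9.6 = 104.6/9.6 ≈ 10.8958

h = 10.9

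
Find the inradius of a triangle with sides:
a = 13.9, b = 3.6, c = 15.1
r = Area/s where s is the semi-perimeter.
s = (13.9 + 3.6 + 15.1)/2 = 32.6/2 = 16.3
Area = √(s(s−a)(s−b)(s−c)) = √(16.3·2.4·12.7·1.2) ≈ √596.189 ≈ 24.417
r ≈ 24.417/16.3 ≈ 1.49797

r = 1.498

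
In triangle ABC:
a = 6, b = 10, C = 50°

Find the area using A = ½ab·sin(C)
A = ½·a·b·sin(C) = ½·6·10·sin(50°)
sin(50°) ≈ 0.766044
A ≈ ½·60·0.766044 = 30·0.766044 ≈ 22.9813

Area = 22.98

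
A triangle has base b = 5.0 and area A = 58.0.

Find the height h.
A = ½·b·h  ⇒  h = 2A/b = 2·58.0/5.0 = 116/5.0 ≈ 23.2

h = 23.2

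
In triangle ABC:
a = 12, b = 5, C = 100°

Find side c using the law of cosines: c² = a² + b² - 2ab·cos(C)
c² = 12² + 5² − 2·12·5·cos(100°)
cos(100°) ≈ -0.173648
c² ≈ 144 + 25 − 120·(-0.173648) ≈ 169 + 20.8378 ≈ 189.838
c ≈ √189.838 ≈ 13.7782

c = 13.78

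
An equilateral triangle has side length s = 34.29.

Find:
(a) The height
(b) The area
(a) The height splits the triangle into two 30-60-90 halves: h = s·√3/2 = 34.29·1.73205/2 ≈ 59.392/2 ≈ 29.696
(b) Area = (√3/4)·s² = (√3/4)·34.29² = (√3/4)·1175.8041 ≈ 0.433013·1175.8041 ≈ 509.138

Height = 29.7, Area = 509.1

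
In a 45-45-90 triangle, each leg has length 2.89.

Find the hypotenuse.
In a 45-45-90 triangle the sides are in ratio 1 : 1 : √2, so hypotenuse = leg·√2.
Hypotenuse = 2.89·√2 ≈ 2.89·1.41421 ≈ 4.08708

Hypotenuse = 2.89√2 = 4.087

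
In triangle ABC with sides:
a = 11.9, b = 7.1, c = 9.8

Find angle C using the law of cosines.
c² = a² + b² − 2ab·cos(C)  ⇒  cos(C) = (a² + b² − c²)/(2ab)
cos(C) = (11.9² + 7.1² − 9.8²)/(2·11.9·7.1) = (141.61 + 50.41 − 96.04)/168.98 = 95.98/168.98 ≈ 0.567996
C = arccos(0.567996) ≈ 55.3894°

C = 55.39°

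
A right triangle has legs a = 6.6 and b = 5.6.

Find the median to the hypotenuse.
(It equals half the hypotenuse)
Hypotenuse c = √(a² + b²) = √(43.56 + 31.36) = √74.92 ≈ 8.65563
Median to hypotenuse = c/2 ≈ 8.65563/2 ≈ 4.32782

Median = 4.328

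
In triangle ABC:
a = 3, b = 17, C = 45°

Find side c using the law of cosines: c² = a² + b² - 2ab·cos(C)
c² = 3² + 17² − 2·3·17·cos(45°)
cos(45°) ≈ 0.707107
c² ≈ 9 + 289 − 102·(0.707107) ≈ 298 − 72.1249 ≈ 225.875
c ≈ √225.875 ≈ 15.0291

c = 15.03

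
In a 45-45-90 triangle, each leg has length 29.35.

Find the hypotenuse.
In a 45-45-90 triangle the sides are in ratio 1 : 1 : √2, so hypotenuse = leg·√2.
Hypotenuse = 29.35·√2 ≈ 29.35·1.41421 ≈ 41.5072

Hypotenuse = 29.35√2 = 41.51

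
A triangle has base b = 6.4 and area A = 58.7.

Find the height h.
A = ½·b·h  ⇒  h = 2A/b = 2·58.7/6.4 = 117.4/6.4 ≈ 18.3438

h = 18.34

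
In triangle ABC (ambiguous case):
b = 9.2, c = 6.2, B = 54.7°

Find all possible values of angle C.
b/sin(B) = c/sin(C)  ⇒  sin(C) = c·sin(B)/b = 6.2·sin(54.7°)/9.2
sin(54.7°) ≈ 0.816138
sin(C) ≈ 6.2·0.816138/9.2 ≈ 5.06005/9.2 ≈ 0.550006
Candidate 1: C₁ = arcsin(0.550006) ≈ 33.3674°  →  A = 180° − 54.7° − 33.3674° ≈ 91.9326° > 0, valid
Candidate 2: C₂ = 180° − C₁ ≈ 146.633°  →  A = 180° − 54.7° − 146.633° ≈ -21.3326° ≤ 0, not a valid triangle

C = 33.37° (one solution)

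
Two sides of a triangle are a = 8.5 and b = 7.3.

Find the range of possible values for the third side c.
Triangle inequality: |a − b| < c < a + b
|a − b| = |8.5 − 7.3| = 1.2
a + b = 8.5 + 7.3 = 15.8

1.2 < c < 15.8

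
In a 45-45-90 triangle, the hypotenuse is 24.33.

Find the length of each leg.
In a 45-45-90 triangle hypotenuse = leg·√2, so leg = hypotenuse/√2.
Leg = 24.33/√2 ≈ 24.33/1.41421 ≈ 17.2039

Each leg = 17.2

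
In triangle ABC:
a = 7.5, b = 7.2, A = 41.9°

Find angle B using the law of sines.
a/sin(A) = b/sin(B)  ⇒  sin(B) = b·sin(A)/a = 7.2·sin(41.9°)/7.5
sin(41.9°) ≈ 0.667833
sin(B) ≈ 7.2·0.667833/7.5 ≈ 4.80839/7.5 ≈ 0.641119
B = arcsin(0.641119) ≈ 39.8753°
(Since b ≤ a we need B ≤ A, so the obtuse alternative 180° − 39.8753° ≈ 140.125° is rejected.)

B = 39.88°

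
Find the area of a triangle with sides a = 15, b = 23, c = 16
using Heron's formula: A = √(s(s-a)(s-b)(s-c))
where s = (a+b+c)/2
s = (15 + 23 + 16)/2 = 54/2 = 27
s − a = 12, s − b = 4, s − c = 11
s(s−a)(s−b)(s−c) = 27·12·4·11 = 14256
Area = √14256 ≈ 119.398

s = 27.0, Area = 119.4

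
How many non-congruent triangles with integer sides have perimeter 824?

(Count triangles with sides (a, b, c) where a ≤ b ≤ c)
Let a ≤ b ≤ c with a + b + c = 824. The only binding inequality is a + b > c, i.e. 824 − c > c, so c < 824/2; and c ≥ 824/3 since c is the largest side.
So 275 ≤ c ≤ 411. For each c, b runs from ⌈(824 − c)/2⌉ up to c (then a = 824 − b − c satisfies 1 ≤ a ≤ b automatically), giving c − ⌈(824 − c)/2⌉ + 1 choices.
Summing over c: 1 + 3 + 4 + 6 + … + 204 + 205  (137 terms, c = 275, …, 411) = 14145
Check (closed form: nearest integer to p²/48 for even p, (p+3)²/48 for odd p): 824²/48 = 678976/48 ≈ 14145.33 → 14145

14145 triangles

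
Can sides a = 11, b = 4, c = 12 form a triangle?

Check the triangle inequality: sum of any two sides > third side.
a + b vs c: 11 + 4 = 15 > 12  ✓
a + c vs b: 11 + 12 = 23 > 4  ✓
b + c vs a: 4 + 12 = 16 > 11  ✓

Yes, triangle inequality satisfied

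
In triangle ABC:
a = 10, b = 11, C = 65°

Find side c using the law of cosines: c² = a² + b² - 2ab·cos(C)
c² = 10² + 11² − 2·10·11·cos(65°)
cos(65°) ≈ 0.422618
c² ≈ 100 + 121 − 220·(0.422618) ≈ 221 − 92.976 ≈ 128.024
c ≈ √128.024 ≈ 11.3148

c = 11.31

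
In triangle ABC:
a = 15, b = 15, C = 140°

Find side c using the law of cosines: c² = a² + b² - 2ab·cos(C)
c² = 15² + 15² − 2·15·15·cos(140°)
cos(140°) ≈ -0.766044
c² ≈ 225 + 225 − 450·(-0.766044) ≈ 450 + 344.72 ≈ 794.72
c ≈ √794.72 ≈ 28.1908

c = 28.19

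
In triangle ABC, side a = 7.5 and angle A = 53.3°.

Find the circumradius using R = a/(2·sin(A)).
R = a/(2·sin(A)) = 7.5/(2·sin(53.3°))
sin(53.3°) ≈ 0.801776
R ≈ 7.5/(2·0.801776) = 7.5/1.60355 ≈ 4.67712

R = 4.677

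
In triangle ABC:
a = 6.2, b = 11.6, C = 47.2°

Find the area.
Two sides and the included angle (SAS): A = ½·a·b·sin(C) = ½·6.2·11.6·sin(47.2°)
sin(47.2°) ≈ 0.73373
A ≈ ½·71.92·0.73373 = 35.96·0.73373 ≈ 26.3849

Area = 26.38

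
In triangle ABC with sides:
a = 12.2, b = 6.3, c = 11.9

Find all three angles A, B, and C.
Law of cosines for each angle (a² = 148.84, b² = 39.69, c² = 141.61):
cos(A) = (b² + c² − a²)/(2bc) = (39.69 + 141.61 − 148.84)/(2·6.3·11.9) = 32.46/149.94 ≈ 0.216487  ⇒  A ≈ 77.4972°
cos(B) = (a² + c² − b²)/(2ac) = (148.84 + 141.61 − 39.69)/(2·12.2·11.9) = 250.76/290.36 ≈ 0.863618  ⇒  B ≈ 30.2748°
cos(C) = (a² + b² − c²)/(2ab) = (148.84 + 39.69 − 141.61)/(2·12.2·6.3) = 46.92/153.72 ≈ 0.30523  ⇒  C ≈ 72.228°
Check: A + B + C ≈ 180°

A = 77.5°, B = 30.27°, C = 72.23°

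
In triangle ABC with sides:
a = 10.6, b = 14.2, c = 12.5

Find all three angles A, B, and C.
Law of cosines for each angle (a² = 112.36, b² = 201.64, c² = 156.25):
cos(A) = (b² + c² − a²)/(2bc) = (201.64 + 156.25 − 112.36)/(2·14.2·12.5) = 245.53/355 ≈ 0.691634  ⇒  A ≈ 46.2404°
cos(B) = (a² + c² − b²)/(2ac) = (112.36 + 156.25 − 201.64)/(2·10.6·12.5) = 66.97/265 ≈ 0.252717  ⇒  B ≈ 75.3617°
cos(C) = (a² + b² − c²)/(2ab) = (112.36 + 201.64 − 156.25)/(2·10.6·14.2) = 157.75/301.04 ≈ 0.524017  ⇒  C ≈ 58.3979°
Check: A + B + C ≈ 180°

A = 46.24°, B = 75.36°, C = 58.4°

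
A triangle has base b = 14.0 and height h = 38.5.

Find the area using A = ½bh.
A = ½·b·h = ½·14.0·38.5 = ½·539 = 269.5

Area = 269.5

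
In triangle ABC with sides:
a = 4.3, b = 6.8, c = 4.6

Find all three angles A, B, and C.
Law of cosines for each angle (a² = 18.49, b² = 46.24, c² = 21.16):
cos(A) = (b² + c² − a²)/(2bc) = (46.24 + 21.16 − 18.49)/(2·6.8·4.6) = 48.91/62.56 ≈ 0.781809  ⇒  A ≈ 38.5735°
cos(B) = (a² + c² − b²)/(2ac) = (18.49 + 21.16 − 46.24)/(2·4.3·4.6) = -6.59/39.56 ≈ -0.166582  ⇒  B ≈ 99.5892°
cos(C) = (a² + b² − c²)/(2ab) = (18.49 + 46.24 − 21.16)/(2·4.3·6.8) = 43.57/58.48 ≈ 0.745041  ⇒  C ≈ 41.8374°
Check: A + B + C ≈ 180°

A = 38.57°, B = 99.59°, C = 41.84°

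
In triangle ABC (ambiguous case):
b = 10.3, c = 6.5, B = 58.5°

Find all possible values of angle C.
b/sin(B) = c/sin(C)  ⇒  sin(C) = c·sin(B)/b = 6.5·sin(58.5°)/10.3
sin(58.5°) ≈ 0.85264
sin(C) ≈ 6.5·0.85264/10.3 ≈ 5.54216/10.3 ≈ 0.538074
Candidate 1: C₁ = arcsin(0.538074) ≈ 32.5526°  →  A = 180° − 58.5° − 32.5526° ≈ 88.9474° > 0, valid
Candidate 2: C₂ = 180° − C₁ ≈ 147.447°  →  A = 180° − 58.5° − 147.447° ≈ -25.9474° ≤ 0, not a valid triangle

C = 32.55° (one solution)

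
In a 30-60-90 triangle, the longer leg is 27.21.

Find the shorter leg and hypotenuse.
In a 30-60-90 triangle the sides are in ratio 1 : √3 : 2, so short leg = long leg/√3 and hypotenuse = 2·(short leg).
Short leg = 27.21/√3 ≈ 27.21/1.73205 ≈ 15.7097
Hypotenuse = 2·15.7097 ≈ 31.4194

Short leg = 15.71, Hypotenuse = 31.42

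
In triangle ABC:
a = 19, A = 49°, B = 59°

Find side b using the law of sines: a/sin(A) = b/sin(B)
a/sin(A) = b/sin(B)  ⇒  b = a·sin(B)/sin(A) = 19·sin(59°)/sin(49°)
sin(59°) ≈ 0.857167, sin(49°) ≈ 0.75471
b ≈ 19·0.857167/0.75471 ≈ 16.2862/0.75471 ≈ 21.5794

b = 21.58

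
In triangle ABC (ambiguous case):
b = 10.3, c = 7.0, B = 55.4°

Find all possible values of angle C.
b/sin(B) = c/sin(C)  ⇒  sin(C) = c·sin(B)/b = 7.0·sin(55.4°)/10.3
sin(55.4°) ≈ 0.823136
sin(C) ≈ 7.0·0.823136/10.3 ≈ 5.76195/10.3 ≈ 0.559413
Candidate 1: C₁ = arcsin(0.559413) ≈ 34.0152°  →  A = 180° − 55.4° − 34.0152° ≈ 90.5848° > 0, valid
Candidate 2: C₂ = 180° − C₁ ≈ 145.985°  →  A = 180° − 55.4° − 145.985° ≈ -21.3848° ≤ 0, not a valid triangle

C = 34.02° (one solution)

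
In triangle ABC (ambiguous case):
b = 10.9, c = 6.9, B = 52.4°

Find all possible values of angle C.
b/sin(B) = c/sin(C)  ⇒  sin(C) = c·sin(B)/b = 6.9·sin(52.4°)/10.9
sin(52.4°) ≈ 0.79229
sin(C) ≈ 6.9·0.79229/10.9 ≈ 5.4668/10.9 ≈ 0.501541
Candidate 1: C₁ = arcsin(0.501541) ≈ 30.102°  →  A = 180° − 52.4° − 30.102° ≈ 97.498° > 0, valid
Candidate 2: C₂ = 180° − C₁ ≈ 149.898°  →  A = 180° − 52.4° − 149.898° ≈ -22.298° ≤ 0, not a valid triangle

C = 30.1° (one solution)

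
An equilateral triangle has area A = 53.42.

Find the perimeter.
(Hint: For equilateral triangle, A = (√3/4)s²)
A = (√3/4)s²  ⇒  s² = 4A/√3 = 4·53.42/√3 = 213.68/1.73205 ≈ 123.368
s ≈ √123.368 ≈ 11.1071
Perimeter = 3s ≈ 3·11.1071 ≈ 33.3214

Perimeter = 33.32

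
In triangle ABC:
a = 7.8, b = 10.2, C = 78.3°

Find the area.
Two sides and the included angle (SAS): A = ½·a·b·sin(C) = ½·7.8·10.2·sin(78.3°)
sin(78.3°) ≈ 0.979223
A ≈ ½·79.56·0.979223 = 39.78·0.979223 ≈ 38.9535

Area = 38.95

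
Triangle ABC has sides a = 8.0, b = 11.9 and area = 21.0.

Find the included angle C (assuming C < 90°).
Area = ½·a·b·sin(C)  ⇒  sin(C) = 2·Area/(a·b) = 2·21.0/(8.0·11.9) = 42/95.2 ≈ 0.441176
C = arcsin(0.441176) ≈ 26.179° (taking the acute solution since C < 90°)

C = 26.18°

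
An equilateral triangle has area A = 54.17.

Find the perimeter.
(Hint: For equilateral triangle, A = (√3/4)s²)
A = (√3/4)s²  ⇒  s² = 4A/√3 = 4·54.17/√3 = 216.68/1.73205 ≈ 125.1
s ≈ √125.1 ≈ 11.1848
Perimeter = 3s ≈ 3·11.1848 ≈ 33.5545

Perimeter = 33.55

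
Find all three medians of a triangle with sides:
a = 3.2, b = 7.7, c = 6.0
Median formula: m_a = ½√(2b² + 2c² − a²) (and cyclically). a² = 10.24, b² = 59.29, c² = 36.
m_a = ½√(2·59.29 + 2·36 − 10.24) = ½√180.34 ≈ ½·13.4291 ≈ 6.71454
m_b = ½√(2·10.24 + 2·36 − 59.29) = ½√33.19 ≈ ½·5.76108 ≈ 2.88054
m_c = ½√(2·10.24 + 2·59.29 − 36) = ½√103.06 ≈ ½·10.1518 ≈ 5.07592

m_a = 6.715, m_b = 2.881, m_c = 5.076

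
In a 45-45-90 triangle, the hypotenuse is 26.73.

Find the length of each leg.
In a 45-45-90 triangle hypotenuse = leg·√2, so leg = hypotenuse/√2.
Leg = 26.73/√2 ≈ 26.73/1.41421 ≈ 18.901

Each leg = 18.9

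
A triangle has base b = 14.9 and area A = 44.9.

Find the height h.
A = ½·b·h  ⇒  h = 2A/b = 2·44.9/14.9 = 89.8/14.9 ≈ 6.02685

h = 6.027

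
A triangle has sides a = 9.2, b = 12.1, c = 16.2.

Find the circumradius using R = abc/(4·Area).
First find the area with Heron's formula.
s = (9.2 + 12.1 + 16.2)/2 = 18.75
Area = √(s(s−a)(s−b)(s−c)) = √(18.75·9.55·6.65·2.55) ≈ √3036.45 ≈ 55.104
abc = 9.2·12.1·16.2 = 1803.384
R = abc/(4·Area) ≈ 1803.384/(4·55.104) = 1803.384/220.416 ≈ 8.18173

R = 8.182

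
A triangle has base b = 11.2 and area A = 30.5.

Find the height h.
A = ½·b·h  ⇒  h = 2A/b = 2·30.5/11.2 = 61/11.2 ≈ 5.44643

h = 5.446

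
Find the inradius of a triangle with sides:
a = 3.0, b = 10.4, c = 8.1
r = Area/s where s is the semi-perimeter.
s = (3.0 + 10.4 + 8.1)/2 = 21.5/2 = 10.75
Area = √(s(s−a)(s−b)(s−c)) = √(10.75·7.75·0.35·2.65) ≈ √77.2723 ≈ 8.79047
r ≈ 8.79047/10.75 ≈ 0.817718

r = 0.8177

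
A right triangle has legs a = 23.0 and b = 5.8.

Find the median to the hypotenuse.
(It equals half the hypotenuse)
Hypotenuse c = √(a² + b²) = √(529 + 33.64) = √562.64 ≈ 23.72
Median to hypotenuse = c/2 ≈ 23.72/2 ≈ 11.86

Median = 11.86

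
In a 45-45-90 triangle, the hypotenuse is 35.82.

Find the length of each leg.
In a 45-45-90 triangle hypotenuse = leg·√2, so leg = hypotenuse/√2.
Leg = 35.82/√2 ≈ 35.82/1.41421 ≈ 25.3286

Each leg = 25.33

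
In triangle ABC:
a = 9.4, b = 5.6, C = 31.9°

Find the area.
Two sides and the included angle (SAS): A = ½·a·b·sin(C) = ½·9.4·5.6·sin(31.9°)
sin(31.9°) ≈ 0.528438
A ≈ ½·52.64·0.528438 = 26.32·0.528438 ≈ 13.9085

Area = 13.91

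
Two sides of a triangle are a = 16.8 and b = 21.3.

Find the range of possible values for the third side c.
Triangle inequality: |a − b| < c < a + b
|a − b| = |16.8 − 21.3| = 4.5
a + b = 16.8 + 21.3 = 38.1

4.5 < c < 38.1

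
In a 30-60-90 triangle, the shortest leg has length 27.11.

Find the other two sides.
In a 30-60-90 triangle the sides are in ratio 1 : √3 : 2 (short leg : long leg : hypotenuse).
Long leg = 27.11·√3 ≈ 27.11·1.73205 ≈ 46.9559
Hypotenuse = 2·27.11 = 54.22

Long leg = 27.11√3 = 46.96, Hypotenuse = 54.22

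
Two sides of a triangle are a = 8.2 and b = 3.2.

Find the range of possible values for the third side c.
Triangle inequality: |a − b| < c < a + b
|a − b| = |8.2 − 3.2| = 5
a + b = 8.2 + 3.2 = 11.4

5 < c < 11.4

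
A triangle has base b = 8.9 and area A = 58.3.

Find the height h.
A = ½·b·h  ⇒  h = 2A/b = 2·58.3/8.9 = 116.6/8.9 ≈ 13.1011

h = 13.1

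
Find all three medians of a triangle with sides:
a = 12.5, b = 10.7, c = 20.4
Median formula: m_a = ½√(2b² + 2c² − a²) (and cyclically). a² = 156.25, b² = 114.49, c² = 416.16.
m_a = ½√(2·114.49 + 2·416.16 − 156.25) = ½√905.05 ≈ ½·30.084 ≈ 15.042
m_b = ½√(2·156.25 + 2·416.16 − 114.49) = ½√1030.33 ≈ ½·32.0988 ≈ 16.0494
m_c = ½√(2·156.25 + 2·114.49 − 416.16) = ½√125.32 ≈ ½·11.1946 ≈ 5.59732

m_a = 15.04, m_b = 16.05, m_c = 5.597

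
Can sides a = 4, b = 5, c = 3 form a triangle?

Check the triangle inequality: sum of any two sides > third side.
a + b vs c: 4 + 5 = 9 > 3  ✓
a + c vs b: 4 + 3 = 7 > 5  ✓
b + c vs a: 5 + 3 = 8 > 4  ✓

Yes, triangle inequality satisfied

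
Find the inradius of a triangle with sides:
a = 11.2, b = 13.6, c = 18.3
r = Area/s where s is the semi-perimeter.
s = (11.2 + 13.6 + 18.3)/2 = 43.1/2 = 21.55
Area = √(s(s−a)(s−b)(s−c)) = √(21.55·10.35·7.95·3.25) ≈ √5762.86 ≈ 75.9135
r ≈ 75.9135/21.55 ≈ 3.52267

r = 3.523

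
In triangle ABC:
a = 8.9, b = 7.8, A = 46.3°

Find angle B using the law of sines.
a/sin(A) = b/sin(B)  ⇒  sin(B) = b·sin(A)/a = 7.8·sin(46.3°)/8.9
sin(46.3°) ≈ 0.722967
sin(B) ≈ 7.8·0.722967/8.9 ≈ 5.63914/8.9 ≈ 0.633612
B = arcsin(0.633612) ≈ 39.3171°
(Since b ≤ a we need B ≤ A, so the obtuse alternative 180° − 39.3171° ≈ 140.683° is rejected.)

B = 39.32°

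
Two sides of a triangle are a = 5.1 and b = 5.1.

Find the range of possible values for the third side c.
Triangle inequality: |a − b| < c < a + b
|a − b| = |5.1 − 5.1| = 0
a + b = 5.1 + 5.1 = 10.2

0 < c < 10.2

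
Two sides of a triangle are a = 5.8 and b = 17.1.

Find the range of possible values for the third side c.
Triangle inequality: |a − b| < c < a + b
|a − b| = |5.8 − 17.1| = 11.3
a + b = 5.8 + 17.1 = 22.9

11.3 < c < 22.9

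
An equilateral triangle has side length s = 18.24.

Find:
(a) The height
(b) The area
(a) The height splits the triangle into two 30-60-90 halves: h = s·√3/2 = 18.24·1.73205/2 ≈ 31.5926/2 ≈ 15.7963
(b) Area = (√3/4)·s² = (√3/4)·18.24² = (√3/4)·332.6976 ≈ 0.433013·332.6976 ≈ 144.062

Height = 15.8, Area = 144.1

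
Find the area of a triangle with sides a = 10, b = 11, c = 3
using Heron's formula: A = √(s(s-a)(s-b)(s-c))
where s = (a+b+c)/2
s = (10 + 11 + 3)/2 = 24/2 = 12
s − a = 2, s − b = 1, s − c = 9
s(s−a)(s−b)(s−c) = 12·2·1·9 = 216
Area = √216 ≈ 14.6969

s = 12.0, Area = 14.7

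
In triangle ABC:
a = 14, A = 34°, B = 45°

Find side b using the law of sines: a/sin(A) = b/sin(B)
a/sin(A) = b/sin(B)  ⇒  b = a·sin(B)/sin(A) = 14·sin(45°)/sin(34°)
sin(45°) ≈ 0.707107, sin(34°) ≈ 0.559193
b ≈ 14·0.707107/0.559193 ≈ 9.89949/0.559193 ≈ 17.7032

b = 17.7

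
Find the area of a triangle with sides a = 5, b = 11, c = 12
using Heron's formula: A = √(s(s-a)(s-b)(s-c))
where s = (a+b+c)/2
s = (5 + 11 + 12)/2 = 28/2 = 14
s − a = 9, s − b = 3, s − c = 2
s(s−a)(s−b)(s−c) = 14·9·3·2 = 756
Area = √756 ≈ 27.4955

s = 14.0, Area = 27.5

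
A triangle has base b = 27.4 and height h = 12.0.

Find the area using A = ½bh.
A = ½·b·h = ½·27.4·12.0 = ½·328.8 = 164.4

Area = 164.4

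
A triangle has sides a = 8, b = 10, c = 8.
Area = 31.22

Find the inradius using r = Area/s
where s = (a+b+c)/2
s = (8 + 10 + 8)/2 = 26/2 = 13
r = Area/s = 31.22/13 ≈ 2.40154

r = 2.402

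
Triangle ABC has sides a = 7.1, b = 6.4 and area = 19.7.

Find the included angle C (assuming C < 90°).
Area = ½·a·b·sin(C)  ⇒  sin(C) = 2·Area/(a·b) = 2·19.7/(7.1·6.4) = 39.4/45.44 ≈ 0.867077
C = arcsin(0.867077) ≈ 60.1208° (taking the acute solution since C < 90°)

C = 60.12°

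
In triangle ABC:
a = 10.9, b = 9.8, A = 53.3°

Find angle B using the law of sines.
a/sin(A) = b/sin(B)  ⇒  sin(B) = b·sin(A)/a = 9.8·sin(53.3°)/10.9
sin(53.3°) ≈ 0.801776
sin(B) ≈ 9.8·0.801776/10.9 ≈ 7.8574/10.9 ≈ 0.720863
B = arcsin(0.720863) ≈ 46.1257°
(Since b ≤ a we need B ≤ A, so the obtuse alternative 180° − 46.1257° ≈ 133.874° is rejected.)

B = 46.13°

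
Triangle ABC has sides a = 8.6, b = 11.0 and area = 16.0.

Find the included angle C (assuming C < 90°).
Area = ½·a·b·sin(C)  ⇒  sin(C) = 2·Area/(a·b) = 2·16.0/(8.6·11.0) = 32/94.6 ≈ 0.338266
C = arcsin(0.338266) ≈ 19.7713° (taking the acute solution since C < 90°)

C = 19.77°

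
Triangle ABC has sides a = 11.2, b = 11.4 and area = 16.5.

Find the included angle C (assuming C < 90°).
Area = ½·a·b·sin(C)  ⇒  sin(C) = 2·Area/(a·b) = 2·16.5/(11.2·11.4) = 33/127.68 ≈ 0.258459
C = arcsin(0.258459) ≈ 14.9786° (taking the acute solution since C < 90°)

C = 14.98°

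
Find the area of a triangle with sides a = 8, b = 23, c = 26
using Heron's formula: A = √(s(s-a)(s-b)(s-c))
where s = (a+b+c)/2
s = (8 + 23 + 26)/2 = 57/2 = 28.5
s − a = 20.5, s − b = 5.5, s − c = 2.5
s(s−a)(s−b)(s−c) = 28.5·20.5·5.5·2.5 = 8033.4375
Area = √8033.4375 ≈ 89.6294

s = 28.5, Area = 89.63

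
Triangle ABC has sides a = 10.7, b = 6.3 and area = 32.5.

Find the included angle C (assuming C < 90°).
Area = ½·a·b·sin(C)  ⇒  sin(C) = 2·Area/(a·b) = 2·32.5/(10.7·6.3) = 65/67.41 ≈ 0.964249
C = arcsin(0.964249) ≈ 74.6331° (taking the acute solution since C < 90°)

C = 74.63°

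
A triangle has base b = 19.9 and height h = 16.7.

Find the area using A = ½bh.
A = ½·b·h = ½·19.9·16.7 = ½·332.33 = 166.165

Area = 166.165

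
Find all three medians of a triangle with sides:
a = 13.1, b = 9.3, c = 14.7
Median formula: m_a = ½√(2b² + 2c² − a²) (and cyclically). a² = 171.61, b² = 86.49, c² = 216.09.
m_a = ½√(2·86.49 + 2·216.09 − 171.61) = ½√433.55 ≈ ½·20.8219 ≈ 10.4109
m_b = ½√(2·171.61 + 2·216.09 − 86.49) = ½√688.91 ≈ ½·26.2471 ≈ 13.1235
m_c = ½√(2·171.61 + 2·86.49 − 216.09) = ½√300.11 ≈ ½·17.3237 ≈ 8.66184

m_a = 10.41, m_b = 13.12, m_c = 8.662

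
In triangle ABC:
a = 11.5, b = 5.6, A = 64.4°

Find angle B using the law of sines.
a/sin(A) = b/sin(B)  ⇒  sin(B) = b·sin(A)/a = 5.6·sin(64.4°)/11.5
sin(64.4°) ≈ 0.901833
sin(B) ≈ 5.6·0.901833/11.5 ≈ 5.05026/11.5 ≈ 0.439153
B = arcsin(0.439153) ≈ 26.0499°
(Since b ≤ a we need B ≤ A, so the obtuse alternative 180° − 26.0499° ≈ 153.95° is rejected.)

B = 26.05°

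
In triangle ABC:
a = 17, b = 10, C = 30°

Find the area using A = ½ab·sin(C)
A = ½·a·b·sin(C) = ½·17·10·sin(30°)
sin(30°) ≈ 0.5
A ≈ ½·170·0.5 = 85·0.5 ≈ 42.5

Area = 42.5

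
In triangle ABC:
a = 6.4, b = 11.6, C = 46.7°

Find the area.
Two sides and the included angle (SAS): A = ½·a·b·sin(C) = ½·6.4·11.6·sin(46.7°)
sin(46.7°) ≈ 0.727773
A ≈ ½·74.24·0.727773 = 37.12·0.727773 ≈ 27.0149

Area = 27.01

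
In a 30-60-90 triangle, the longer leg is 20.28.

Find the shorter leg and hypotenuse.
In a 30-60-90 triangle the sides are in ratio 1 : √3 : 2, so short leg = long leg/√3 and hypotenuse = 2·(short leg).
Short leg = 20.28/√3 ≈ 20.28/1.73205 ≈ 11.7087
Hypotenuse = 2·11.7087 ≈ 23.4173

Short leg = 11.71, Hypotenuse = 23.42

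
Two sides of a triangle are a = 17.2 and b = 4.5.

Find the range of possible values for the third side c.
Triangle inequality: |a − b| < c < a + b
|a − b| = |17.2 − 4.5| = 12.7
a + b = 17.2 + 4.5 = 21.7

12.7 < c < 21.7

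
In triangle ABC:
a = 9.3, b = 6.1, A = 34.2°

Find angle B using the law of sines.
a/sin(A) = b/sin(B)  ⇒  sin(B) = b·sin(A)/a = 6.1·sin(34.2°)/9.3
sin(34.2°) ≈ 0.562083
sin(B) ≈ 6.1·0.562083/9.3 ≈ 3.42871/9.3 ≈ 0.368678
B = arcsin(0.368678) ≈ 21.6341°
(Since b ≤ a we need B ≤ A, so the obtuse alternative 180° − 21.6341° ≈ 158.366° is rejected.)

B = 21.63°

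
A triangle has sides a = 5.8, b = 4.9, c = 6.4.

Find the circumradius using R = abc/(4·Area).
First find the area with Heron's formula.
s = (5.8 + 4.9 + 6.4)/2 = 8.55
Area = √(s(s−a)(s−b)(s−c)) = √(8.55·2.75·3.65·2.15) ≈ √184.514 ≈ 13.5836
abc = 5.8·4.9·6.4 = 181.888
R = abc/(4·Area) ≈ 181.888/(4·13.5836) = 181.888/54.3344 ≈ 3.34756

R = 3.348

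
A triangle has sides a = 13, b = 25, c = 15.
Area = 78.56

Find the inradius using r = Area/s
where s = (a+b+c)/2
s = (13 + 25 + 15)/2 = 53/2 = 26.5
r = Area/s = 78.56/26.5 ≈ 2.96453

r = 2.965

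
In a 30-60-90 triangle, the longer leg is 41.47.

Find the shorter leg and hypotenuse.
In a 30-60-90 triangle the sides are in ratio 1 : √3 : 2, so short leg = long leg/√3 and hypotenuse = 2·(short leg).
Short leg = 41.47/√3 ≈ 41.47/1.73205 ≈ 23.9427
Hypotenuse = 2·23.9427 ≈ 47.8854

Short leg = 23.94, Hypotenuse = 47.89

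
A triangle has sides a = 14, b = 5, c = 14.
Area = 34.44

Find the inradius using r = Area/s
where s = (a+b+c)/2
s = (14 + 5 + 14)/2 = 33/2 = 16.5
r = Area/s = 34.44/16.5 ≈ 2.08727

r = 2.087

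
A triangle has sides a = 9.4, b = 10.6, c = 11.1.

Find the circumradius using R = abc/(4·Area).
First find the area with Heron's formula.
s = (9.4 + 10.6 + 11.1)/2 = 15.55
Area = √(s(s−a)(s−b)(s−c)) = √(15.55·6.15·4.95·4.45) ≈ √2106.54 ≈ 45.8971
abc = 9.4·10.6·11.1 = 1106.004
R = abc/(4·Area) ≈ 1106.004/(4·45.8971) = 1106.004/183.588 ≈ 6.02437

R = 6.024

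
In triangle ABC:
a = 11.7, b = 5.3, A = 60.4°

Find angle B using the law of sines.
a/sin(A) = b/sin(B)  ⇒  sin(B) = b·sin(A)/a = 5.3·sin(60.4°)/11.7
sin(60.4°) ≈ 0.869495
sin(B) ≈ 5.3·0.869495/11.7 ≈ 4.60832/11.7 ≈ 0.393874
B = arcsin(0.393874) ≈ 23.1958°
(Since b ≤ a we need B ≤ A, so the obtuse alternative 180° − 23.1958° ≈ 156.804° is rejected.)

B = 23.2°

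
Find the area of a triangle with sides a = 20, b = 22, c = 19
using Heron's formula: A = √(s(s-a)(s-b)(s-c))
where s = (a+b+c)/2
s = (20 + 22 + 19)/2 = 61/2 = 30.5
s − a = 10.5, s − b = 8.5, s − c = 11.5
s(s−a)(s−b)(s−c) = 30.5·10.5·8.5·11.5 = 31304.4375
Area = √31304.4375 ≈ 176.931

s = 30.5, Area = 176.9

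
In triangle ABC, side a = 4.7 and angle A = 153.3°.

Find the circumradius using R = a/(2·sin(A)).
R = a/(2·sin(A)) = 4.7/(2·sin(153.3°))
sin(153.3°) ≈ 0.449319
R ≈ 4.7/(2·0.449319) = 4.7/0.898638 ≈ 5.23014

R = 5.23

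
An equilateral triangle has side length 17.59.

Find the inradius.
r = Area/s with s the semi-perimeter.
Area = (√3/4)·17.59² = (√3/4)·309.4081 ≈ 0.433013·309.4081 ≈ 133.978
s = 3·17.59/2 = 26.385
r ≈ 133.978/26.385 ≈ 5.0778
(Equivalently r = side/(2√3) = 17.59/3.4641 ≈ 5.0778.)

r = 5.078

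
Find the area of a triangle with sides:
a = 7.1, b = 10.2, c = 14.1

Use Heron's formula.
s = (7.1 + 10.2 + 14.1)/2 = 31.4/2 = 15.7
s − a = 8.6, s − b = 5.5, s − c = 1.6
s(s−a)(s−b)(s−c) = 15.7·8.6·5.5·1.6 ≈ 1188.18
Area = √1188.18 ≈ 34.4699

Area = 34.47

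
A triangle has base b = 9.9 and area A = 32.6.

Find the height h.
A = ½·b·h  ⇒  h = 2A/b = 2·32.6/9.9 = 65.2/9.9 ≈ 6.58586

h = 6.586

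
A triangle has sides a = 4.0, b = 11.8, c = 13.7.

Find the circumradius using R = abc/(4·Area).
First find the area with Heron's formula.
s = (4.0 + 11.8 + 13.7)/2 = 14.75
Area = √(s(s−a)(s−b)(s−c)) = √(14.75·10.75·2.95·1.05) ≈ √491.147 ≈ 22.1618
abc = 4.0·11.8·13.7 = 646.64
R = abc/(4·Area) ≈ 646.64/(4·22.1618) = 646.64/88.6474 ≈ 7.29452

R = 7.295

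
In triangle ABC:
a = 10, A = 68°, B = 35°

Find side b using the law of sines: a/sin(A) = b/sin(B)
a/sin(A) = b/sin(B)  ⇒  b = a·sin(B)/sin(A) = 10·sin(35°)/sin(68°)
sin(35°) ≈ 0.573576, sin(68°) ≈ 0.927184
b ≈ 10·0.573576/0.927184 ≈ 5.73576/0.927184 ≈ 6.18622

b = 6.186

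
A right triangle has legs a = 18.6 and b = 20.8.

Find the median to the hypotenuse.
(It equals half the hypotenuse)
Hypotenuse c = √(a² + b²) = √(345.96 + 432.64) = √778.6 ≈ 27.9034
Median to hypotenuse = c/2 ≈ 27.9034/2 ≈ 13.9517

Median = 13.95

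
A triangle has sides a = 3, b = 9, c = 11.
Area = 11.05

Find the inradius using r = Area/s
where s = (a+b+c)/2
s = (3 + 9 + 11)/2 = 23/2 = 11.5
r = Area/s = 11.05/11.5 ≈ 0.96087

r = 0.9609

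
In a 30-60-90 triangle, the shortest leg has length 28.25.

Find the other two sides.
In a 30-60-90 triangle the sides are in ratio 1 : √3 : 2 (short leg : long leg : hypotenuse).
Long leg = 28.25·√3 ≈ 28.25·1.73205 ≈ 48.9304
Hypotenuse = 2·28.25 = 56.5

Long leg = 28.25√3 = 48.93, Hypotenuse = 56.5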